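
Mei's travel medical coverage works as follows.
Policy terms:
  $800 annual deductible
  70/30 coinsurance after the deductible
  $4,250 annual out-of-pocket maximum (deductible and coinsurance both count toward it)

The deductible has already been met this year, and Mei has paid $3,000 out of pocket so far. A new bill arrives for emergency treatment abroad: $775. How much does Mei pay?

With the deductible met, the entire $775 is subject to coinsurance.
Traveler's 30% share of $775 is $232.50.
Total out-of-pocket so far would be $3,000 + $232.50 = $3,232.50, below the $4,250 cap — no reduction.

$232.50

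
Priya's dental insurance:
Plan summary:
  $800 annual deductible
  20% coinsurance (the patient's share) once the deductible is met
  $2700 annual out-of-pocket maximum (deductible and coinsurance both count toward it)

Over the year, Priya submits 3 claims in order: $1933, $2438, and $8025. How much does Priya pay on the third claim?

$1185.80

Bill 1, $1933: $800 to deductible, leaving $1133; patient's 20% is $226.60. Patient owes $1026.60 (running OOP $1026.60).
Bill 2, $2438: 20% coinsurance on $2438 = $487.60. Patient owes $487.60 (running OOP $1514.20).
Bill 3, $8025: 20% coinsurance on $8025 = $1605. That would push OOP to $3119.20, over the $2700 cap, so patient pays $2700 − $1514.20 = $1185.80.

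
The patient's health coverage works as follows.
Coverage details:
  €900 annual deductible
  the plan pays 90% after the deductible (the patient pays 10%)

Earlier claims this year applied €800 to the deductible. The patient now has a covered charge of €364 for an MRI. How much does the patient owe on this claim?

€126.40

€800 of the €900 deductible is already met, leaving €100.
That leaves €364 − €100 = €264 for coinsurance.
Patient's 10% share of €264 is €26.40.
Patient responsibility: €100 + €26.40 = €126.40.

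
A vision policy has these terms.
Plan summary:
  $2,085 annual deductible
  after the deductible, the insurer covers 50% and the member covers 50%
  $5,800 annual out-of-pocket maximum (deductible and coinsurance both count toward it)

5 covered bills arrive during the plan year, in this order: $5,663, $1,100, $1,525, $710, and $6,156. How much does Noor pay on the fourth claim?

$355

Claim 1 — $5,663: $2,085 finishes the deductible; $3,578 goes to coinsurance; member's 50% is $1,789. Member owes $3,874 (running OOP $3,874).
Claim 2 — $1,100: deductible already satisfied, so member's share is 50% × $1,100 = $550. Member pays $550; OOP now $4,424.
Claim 3 — $1,525: deductible met; 50% of $1,525 = $762.50. Cost to member: $762.50. OOP to date $5,186.50.
Claim 4 — $710: deductible already satisfied, so member's share is 50% × $710 = $355. Member pays $355; OOP now $5,541.50.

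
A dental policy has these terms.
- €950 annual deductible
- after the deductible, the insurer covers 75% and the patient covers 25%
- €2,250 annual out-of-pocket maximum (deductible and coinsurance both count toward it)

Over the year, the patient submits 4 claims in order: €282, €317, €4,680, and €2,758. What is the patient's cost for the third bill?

Claim 1 (€282): all of it applies to the deductible. Patient pays €282; OOP now €282.
Claim 2 (€317): fully absorbed by the deductible. Patient pays €317; OOP now €599.
Claim 3 (€4,680): deductible takes €351, €4,329 remains; patient's 25% is €1,082.25. Patient owes €1,433.25 (running OOP €2,032.25).

€1,433.25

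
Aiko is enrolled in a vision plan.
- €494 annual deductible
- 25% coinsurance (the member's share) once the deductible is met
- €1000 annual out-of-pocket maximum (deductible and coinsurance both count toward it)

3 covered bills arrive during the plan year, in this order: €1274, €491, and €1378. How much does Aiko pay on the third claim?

€188.25

Claim 1 (€1274): deductible takes €494, €780 remains; 25% of €780 = €195. Cost to member: €689. OOP to date €689.
Claim 2 (€491): deductible met; 25% of €491 = €122.75. Member pays €122.75; OOP now €811.75.
Claim 3 (€1378): 25% coinsurance on €1378 = €344.50. That would push OOP to €1156.25, over the €1000 cap, so member pays €1000 − €811.75 = €188.25.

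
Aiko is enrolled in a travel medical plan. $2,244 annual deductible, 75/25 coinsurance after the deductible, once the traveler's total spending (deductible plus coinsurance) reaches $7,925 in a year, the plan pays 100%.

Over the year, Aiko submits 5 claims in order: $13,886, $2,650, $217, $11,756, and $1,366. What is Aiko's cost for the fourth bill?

$2,053.75

Claim 1 — $13,886: $2,244 finishes the deductible; $11,642 goes to coinsurance; coinsurance $11,642 × 25% = $2,910.50. Traveler pays $5,154.50; OOP now $5,154.50.
Claim 2 — $2,650: 25% coinsurance on $2,650 = $662.50. Cost to traveler: $662.50. OOP to date $5,817.
Claim 3 — $217: deductible met; 25% of $217 = $54.25. Traveler pays $54.25; OOP now $5,871.25.
Claim 4 — $11,756: deductible met; 25% of $11,756 = $2,939. OOP would hit $8,810.25 > $7,925, so the cap limits the traveler to $7,925 − $5,871.25 = $2,053.75.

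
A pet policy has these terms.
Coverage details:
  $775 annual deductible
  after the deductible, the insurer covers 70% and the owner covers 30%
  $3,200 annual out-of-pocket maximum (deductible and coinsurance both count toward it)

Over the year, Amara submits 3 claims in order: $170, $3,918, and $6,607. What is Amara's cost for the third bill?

#1 ($170): all of it applies to the deductible. Owner pays $170; OOP now $170.
#2 ($3,918): $605 to deductible, leaving $3,313; coinsurance $3,313 × 30% = $993.90. Owner pays $1,598.90; OOP now $1,768.90.
#3 ($6,607): 30% coinsurance on $6,607 = $1,982.10. Adding that to $1,768.90 gives $3,751, past the $3,200 cap; owner pays only $3,200 − $1,768.90 = $1,431.10.

$1,431.10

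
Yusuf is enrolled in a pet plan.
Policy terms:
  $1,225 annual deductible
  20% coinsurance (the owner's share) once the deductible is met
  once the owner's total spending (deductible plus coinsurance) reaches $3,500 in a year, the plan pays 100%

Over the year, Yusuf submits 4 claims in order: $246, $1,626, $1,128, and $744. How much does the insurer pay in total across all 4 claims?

$2,015.20

#1 ($246): entire amount goes to the deductible. Owner pays $246; OOP now $246. Insurer: $246 − $246 = $0.
#2 ($1,626): deductible takes $979, $647 remains; coinsurance $647 × 20% = $129.40. Owner owes $1,108.40 (running OOP $1,354.40). Plan pays $1,626 − $1,108.40 = $517.60.
#3 ($1,128): 20% coinsurance on $1,128 = $225.60. Cost to owner: $225.60. OOP to date $1,580. Insurer: $1,128 − $225.60 = $902.40.
#4 ($744): deductible already satisfied, so owner's share is 20% × $744 = $148.80. Owner owes $148.80 (running OOP $1,728.80). Insurer: $744 − $148.80 = $595.20.
Insurer total: $0 + $517.60 + $902.40 + $595.20 = $2,015.20.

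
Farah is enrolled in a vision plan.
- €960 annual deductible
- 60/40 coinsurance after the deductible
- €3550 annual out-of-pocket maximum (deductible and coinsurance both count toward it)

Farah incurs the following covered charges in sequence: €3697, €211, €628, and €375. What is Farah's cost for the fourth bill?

Bill 1, €3697: deductible takes €960, €2737 remains; 40% of €2737 = €1094.80. Cost to member: €2054.80. OOP to date €2054.80.
Bill 2, €211: deductible met; 40% of €211 = €84.40. Member owes €84.40 (running OOP €2139.20).
Bill 3, €628: 40% coinsurance on €628 = €251.20. Member pays €251.20; OOP now €2390.40.
Bill 4, €375: deductible met; 40% of €375 = €150. Cost to member: €150. OOP to date €2540.40.

€150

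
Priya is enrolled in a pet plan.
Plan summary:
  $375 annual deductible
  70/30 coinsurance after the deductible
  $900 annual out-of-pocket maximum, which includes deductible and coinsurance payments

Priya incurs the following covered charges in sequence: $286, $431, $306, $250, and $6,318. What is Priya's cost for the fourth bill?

#1 ($286): entire amount goes to the deductible. Cost to owner: $286. OOP to date $286.
#2 ($431): $89 finishes the deductible; $342 goes to coinsurance; coinsurance $342 × 30% = $102.60. Cost to owner: $191.60. OOP to date $477.60.
#3 ($306): deductible already satisfied, so owner's share is 30% × $306 = $91.80. Owner pays $91.80; OOP now $569.40.
#4 ($250): deductible met; 30% of $250 = $75. Owner owes $75 (running OOP $644.40).

$75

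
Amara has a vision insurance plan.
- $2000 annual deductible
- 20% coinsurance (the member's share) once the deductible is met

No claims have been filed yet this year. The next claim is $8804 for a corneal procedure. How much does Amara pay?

$3360.80

Nothing has been paid toward the $2000 deductible, so the first $2000 of this charge is applied there.
That leaves $8804 − $2000 = $6804 for coinsurance.
Coinsurance: $6804 × 20% = $1360.80.
Member responsibility: $2000 + $1360.80 = $3360.80.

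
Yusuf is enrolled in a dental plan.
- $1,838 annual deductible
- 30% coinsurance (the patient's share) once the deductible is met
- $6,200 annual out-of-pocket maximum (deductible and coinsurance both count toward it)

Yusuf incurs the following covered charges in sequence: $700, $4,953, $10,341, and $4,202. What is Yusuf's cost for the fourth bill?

$115.20

#1 ($700): entire amount goes to the deductible. Patient owes $700 (running OOP $700).
#2 ($4,953): $1,138 finishes the deductible; $3,815 goes to coinsurance; patient's 30% is $1,144.50. Patient owes $2,282.50 (running OOP $2,982.50).
#3 ($10,341): deductible already satisfied, so patient's share is 30% × $10,341 = $3,102.30. Patient pays $3,102.30; OOP now $6,084.80.
#4 ($4,202): 30% coinsurance on $4,202 = $1,260.60. That would push OOP to $7,345.40, over the $6,200 cap, so patient pays $6,200 − $6,084.80 = $115.20.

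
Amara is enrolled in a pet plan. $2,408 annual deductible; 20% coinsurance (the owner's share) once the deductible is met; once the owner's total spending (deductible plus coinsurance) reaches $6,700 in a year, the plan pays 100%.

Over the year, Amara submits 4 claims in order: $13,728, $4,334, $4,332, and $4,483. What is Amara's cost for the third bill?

$866.40

Bill 1, $13,728: $2,408 to deductible, leaving $11,320; 20% of $11,320 = $2,264. Owner pays $4,672; OOP now $4,672.
Bill 2, $4,334: 20% coinsurance on $4,334 = $866.80. Owner owes $866.80 (running OOP $5,538.80).
Bill 3, $4,332: 20% coinsurance on $4,332 = $866.40. Owner pays $866.40; OOP now $6,405.20.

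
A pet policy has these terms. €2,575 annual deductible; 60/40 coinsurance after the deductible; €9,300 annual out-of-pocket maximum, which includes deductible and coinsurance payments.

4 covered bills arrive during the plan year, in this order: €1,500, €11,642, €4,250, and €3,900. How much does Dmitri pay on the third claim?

Bill 1, €1,500: entire amount goes to the deductible. Owner pays €1,500; OOP now €1,500.
Bill 2, €11,642: €1,075 finishes the deductible; €10,567 goes to coinsurance; owner's 40% is €4,226.80. Owner owes €5,301.80 (running OOP €6,801.80).
Bill 3, €4,250: 40% coinsurance on €4,250 = €1,700. Cost to owner: €1,700. OOP to date €8,501.80.

€1,700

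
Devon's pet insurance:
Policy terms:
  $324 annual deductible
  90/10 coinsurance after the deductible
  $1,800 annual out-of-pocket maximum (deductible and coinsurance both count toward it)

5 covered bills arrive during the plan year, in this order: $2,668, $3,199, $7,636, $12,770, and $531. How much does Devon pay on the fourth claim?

$158.10

Claim 1 — $2,668: deductible takes $324, $2,344 remains; 10% of $2,344 = $234.40. Owner pays $558.40; OOP now $558.40.
Claim 2 — $3,199: deductible met; 10% of $3,199 = $319.90. Owner owes $319.90 (running OOP $878.30).
Claim 3 — $7,636: deductible met; 10% of $7,636 = $763.60. Cost to owner: $763.60. OOP to date $1,641.90.
Claim 4 — $12,770: deductible already satisfied, so owner's share is 10% × $12,770 = $1,277. OOP would hit $2,918.90 > $1,800, so the cap limits the owner to $1,800 − $1,641.90 = $158.10.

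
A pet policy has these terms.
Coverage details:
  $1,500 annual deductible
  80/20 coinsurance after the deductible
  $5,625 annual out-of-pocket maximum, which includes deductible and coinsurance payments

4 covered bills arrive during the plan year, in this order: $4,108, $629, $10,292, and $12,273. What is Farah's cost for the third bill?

$2,058.40

#1 ($4,108): deductible takes $1,500, $2,608 remains; owner's 20% is $521.60. Cost to owner: $2,021.60. OOP to date $2,021.60.
#2 ($629): deductible already satisfied, so owner's share is 20% × $629 = $125.80. Owner pays $125.80; OOP now $2,147.40.
#3 ($10,292): 20% coinsurance on $10,292 = $2,058.40. Owner pays $2,058.40; OOP now $4,205.80.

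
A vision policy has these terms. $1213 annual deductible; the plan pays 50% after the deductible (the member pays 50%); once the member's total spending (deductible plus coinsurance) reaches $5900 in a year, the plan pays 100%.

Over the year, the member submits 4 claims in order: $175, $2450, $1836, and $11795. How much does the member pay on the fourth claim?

$3063

Claim 1 — $175: all of it applies to the deductible. Member owes $175 (running OOP $175).
Claim 2 — $2450: deductible takes $1038, $1412 remains; coinsurance $1412 × 50% = $706. Member owes $1744 (running OOP $1919).
Claim 3 — $1836: 50% coinsurance on $1836 = $918. Member pays $918; OOP now $2837.
Claim 4 — $11795: 50% coinsurance on $11795 = $5897.50. OOP would hit $8734.50 > $5900, so the cap limits the member to $5900 − $2837 = $3063.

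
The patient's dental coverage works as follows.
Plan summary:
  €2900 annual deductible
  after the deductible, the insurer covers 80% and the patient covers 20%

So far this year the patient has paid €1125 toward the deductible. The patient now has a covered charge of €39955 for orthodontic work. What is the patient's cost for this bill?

€9411

€1125 of the €2900 deductible is already met, leaving €1775.
The remaining €38180 (= €39955 − €1775) moves to coinsurance.
Patient's 20% share of €38180 is €7636.
Patient responsibility: €1775 + €7636 = €9411.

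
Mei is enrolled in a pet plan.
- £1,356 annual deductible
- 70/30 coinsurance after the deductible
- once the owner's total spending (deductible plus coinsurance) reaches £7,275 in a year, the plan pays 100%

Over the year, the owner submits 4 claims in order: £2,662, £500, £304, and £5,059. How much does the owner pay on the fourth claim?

£1,517.70

Claim 1 — £2,662: £1,356 finishes the deductible; £1,306 goes to coinsurance; 30% of £1,306 = £391.80. Owner owes £1,747.80 (running OOP £1,747.80).
Claim 2 — £500: 30% coinsurance on £500 = £150. Owner owes £150 (running OOP £1,897.80).
Claim 3 — £304: deductible met; 30% of £304 = £91.20. Cost to owner: £91.20. OOP to date £1,989.
Claim 4 — £5,059: 30% coinsurance on £5,059 = £1,517.70. Cost to owner: £1,517.70. OOP to date £3,506.70.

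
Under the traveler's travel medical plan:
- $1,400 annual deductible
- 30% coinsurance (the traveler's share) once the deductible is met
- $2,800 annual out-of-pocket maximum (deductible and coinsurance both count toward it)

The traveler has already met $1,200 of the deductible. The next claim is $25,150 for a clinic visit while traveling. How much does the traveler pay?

$1,600

Deductible still to meet: $1,400 − $1,200 = $200.
The remaining $24,950 (= $25,150 − $200) moves to coinsurance.
30% of $24,950 = $7,485 falls to the traveler.
Traveler responsibility before any cap: $200 + $7,485 = $7,685.
Year-to-date out-of-pocket would reach $1,200 + $7,685 = $8,885, above the $2,800 maximum, so the traveler pays only $2,800 − $1,200 = $1,600.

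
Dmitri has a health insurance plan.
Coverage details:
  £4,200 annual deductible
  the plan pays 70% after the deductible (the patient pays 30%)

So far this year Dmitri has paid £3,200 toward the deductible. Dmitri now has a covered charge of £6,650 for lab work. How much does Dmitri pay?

Deductible still to meet: £4,200 − £3,200 = £1,000.
That leaves £6,650 − £1,000 = £5,650 for coinsurance.
Coinsurance: £5,650 × 30% = £1,695.
That puts the patient's cost at £1,000 + £1,695 = £2,695.

£2,695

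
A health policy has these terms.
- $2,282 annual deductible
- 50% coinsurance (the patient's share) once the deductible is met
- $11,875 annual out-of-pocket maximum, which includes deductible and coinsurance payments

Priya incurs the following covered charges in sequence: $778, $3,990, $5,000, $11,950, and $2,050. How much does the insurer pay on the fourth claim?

$6,100

#1 ($778): entire amount goes to the deductible. Patient owes $778 (running OOP $778). Plan pays $778 − $778 = $0.
#2 ($3,990): $1,504 to deductible, leaving $2,486; coinsurance $2,486 × 50% = $1,243. Patient pays $2,747; OOP now $3,525. Plan pays $3,990 − $2,747 = $1,243.
#3 ($5,000): deductible met; 50% of $5,000 = $2,500. Patient pays $2,500; OOP now $6,025. Insurer: $5,000 − $2,500 = $2,500.
#4 ($11,950): deductible met; 50% of $11,950 = $5,975. That would push OOP to $12,000, over the $11,875 cap, so patient pays $11,875 − $6,025 = $5,850. Plan pays $11,950 − $5,850 = $6,100.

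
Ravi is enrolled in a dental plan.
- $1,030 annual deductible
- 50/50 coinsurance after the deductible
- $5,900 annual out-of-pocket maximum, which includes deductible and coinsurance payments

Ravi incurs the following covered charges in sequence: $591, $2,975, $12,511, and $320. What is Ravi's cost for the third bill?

Claim 1 ($591): entire amount goes to the deductible. Patient owes $591 (running OOP $591).
Claim 2 ($2,975): deductible takes $439, $2,536 remains; 50% of $2,536 = $1,268. Patient pays $1,707; OOP now $2,298.
Claim 3 ($12,511): 50% coinsurance on $12,511 = $6,255.50. That would push OOP to $8,553.50, over the $5,900 cap, so patient pays $5,900 − $2,298 = $3,602.

$3,602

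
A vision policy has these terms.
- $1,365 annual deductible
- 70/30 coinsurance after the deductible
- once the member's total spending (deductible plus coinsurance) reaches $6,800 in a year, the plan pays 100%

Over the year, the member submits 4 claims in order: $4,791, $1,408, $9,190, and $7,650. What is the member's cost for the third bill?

$2,757

Bill 1, $4,791: $1,365 to deductible, leaving $3,426; member's 30% is $1,027.80. Member pays $2,392.80; OOP now $2,392.80.
Bill 2, $1,408: deductible already satisfied, so member's share is 30% × $1,408 = $422.40. Member pays $422.40; OOP now $2,815.20.
Bill 3, $9,190: deductible already satisfied, so member's share is 30% × $9,190 = $2,757. Member pays $2,757; OOP now $5,572.20.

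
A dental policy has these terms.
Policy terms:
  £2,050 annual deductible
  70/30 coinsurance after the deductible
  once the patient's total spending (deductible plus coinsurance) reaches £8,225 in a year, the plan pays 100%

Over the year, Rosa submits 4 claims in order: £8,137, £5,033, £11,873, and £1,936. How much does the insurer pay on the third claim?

£9,034

Claim 1 — £8,137: deductible takes £2,050, £6,087 remains; patient's 30% is £1,826.10. Patient owes £3,876.10 (running OOP £3,876.10). Insurer: £8,137 − £3,876.10 = £4,260.90.
Claim 2 — £5,033: 30% coinsurance on £5,033 = £1,509.90. Patient pays £1,509.90; OOP now £5,386. Insurer: £5,033 − £1,509.90 = £3,523.10.
Claim 3 — £11,873: deductible already satisfied, so patient's share is 30% × £11,873 = £3,561.90. Adding that to £5,386 gives £8,947.90, past the £8,225 cap; patient pays only £8,225 − £5,386 = £2,839. Insurer: £11,873 − £2,839 = £9,034.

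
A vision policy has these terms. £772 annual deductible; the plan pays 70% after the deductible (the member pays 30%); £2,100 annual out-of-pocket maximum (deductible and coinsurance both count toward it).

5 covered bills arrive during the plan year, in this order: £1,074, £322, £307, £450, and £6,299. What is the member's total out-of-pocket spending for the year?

£2,100

Claim 1 — £1,074: £772 finishes the deductible; £302 goes to coinsurance; coinsurance £302 × 30% = £90.60. Cost to member: £862.60. OOP to date £862.60.
Claim 2 — £322: deductible met; 30% of £322 = £96.60. Cost to member: £96.60. OOP to date £959.20.
Claim 3 — £307: deductible met; 30% of £307 = £92.10. Member owes £92.10 (running OOP £1,051.30).
Claim 4 — £450: 30% coinsurance on £450 = £135. Member pays £135; OOP now £1,186.30.
Claim 5 — £6,299: deductible already satisfied, so member's share is 30% × £6,299 = £1,889.70. Adding that to £1,186.30 gives £3,076, past the £2,100 cap; member pays only £2,100 − £1,186.30 = £913.70.
Total paid by the member: £862.60 + £96.60 + £92.10 + £135 + £913.70 = £2,100.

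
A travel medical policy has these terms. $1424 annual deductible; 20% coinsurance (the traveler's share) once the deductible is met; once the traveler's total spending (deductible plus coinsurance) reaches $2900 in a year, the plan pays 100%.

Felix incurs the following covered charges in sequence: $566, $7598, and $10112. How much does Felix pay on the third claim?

Bill 1, $566: entire amount goes to the deductible. Traveler pays $566; OOP now $566.
Bill 2, $7598: $858 to deductible, leaving $6740; traveler's 20% is $1348. Traveler pays $2206; OOP now $2772.
Bill 3, $10112: deductible already satisfied, so traveler's share is 20% × $10112 = $2022.40. That would push OOP to $4794.40, over the $2900 cap, so traveler pays $2900 − $2772 = $128.

$128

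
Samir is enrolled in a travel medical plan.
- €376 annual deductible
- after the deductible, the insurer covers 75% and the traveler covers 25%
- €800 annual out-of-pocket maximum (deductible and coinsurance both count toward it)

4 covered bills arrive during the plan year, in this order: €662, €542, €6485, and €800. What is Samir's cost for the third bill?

Claim 1 (€662): €376 finishes the deductible; €286 goes to coinsurance; 25% of €286 = €71.50. Traveler pays €447.50; OOP now €447.50.
Claim 2 (€542): deductible met; 25% of €542 = €135.50. Traveler owes €135.50 (running OOP €583).
Claim 3 (€6485): 25% coinsurance on €6485 = €1621.25. That would push OOP to €2204.25, over the €800 cap, so traveler pays €800 − €583 = €217.

€217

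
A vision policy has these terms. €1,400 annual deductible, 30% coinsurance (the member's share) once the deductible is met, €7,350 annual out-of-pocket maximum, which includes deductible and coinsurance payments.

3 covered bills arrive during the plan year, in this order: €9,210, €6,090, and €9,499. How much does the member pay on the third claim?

€1,780

#1 (€9,210): €1,400 to deductible, leaving €7,810; 30% of €7,810 = €2,343. Member owes €3,743 (running OOP €3,743).
#2 (€6,090): deductible already satisfied, so member's share is 30% × €6,090 = €1,827. Cost to member: €1,827. OOP to date €5,570.
#3 (€9,499): deductible met; 30% of €9,499 = €2,849.70. That would push OOP to €8,419.70, over the €7,350 cap, so member pays €7,350 − €5,570 = €1,780.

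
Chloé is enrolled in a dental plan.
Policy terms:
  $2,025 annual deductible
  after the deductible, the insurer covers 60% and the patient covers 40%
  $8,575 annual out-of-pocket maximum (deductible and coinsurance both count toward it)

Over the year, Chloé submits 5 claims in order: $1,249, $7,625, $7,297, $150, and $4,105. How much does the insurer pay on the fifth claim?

$3,273.40

#1 ($1,249): entire amount goes to the deductible. Patient owes $1,249 (running OOP $1,249). Insurer: $1,249 − $1,249 = $0.
#2 ($7,625): $776 finishes the deductible; $6,849 goes to coinsurance; coinsurance $6,849 × 40% = $2,739.60. Cost to patient: $3,515.60. OOP to date $4,764.60. Insurer: $7,625 − $3,515.60 = $4,109.40.
#3 ($7,297): deductible met; 40% of $7,297 = $2,918.80. Patient pays $2,918.80; OOP now $7,683.40. Insurer: $7,297 − $2,918.80 = $4,378.20.
#4 ($150): deductible already satisfied, so patient's share is 40% × $150 = $60. Cost to patient: $60. OOP to date $7,743.40. Insurer: $150 − $60 = $90.
#5 ($4,105): deductible met; 40% of $4,105 = $1,642. Adding that to $7,743.40 gives $9,385.40, past the $8,575 cap; patient pays only $8,575 − $7,743.40 = $831.60. Plan pays $4,105 − $831.60 = $3,273.40.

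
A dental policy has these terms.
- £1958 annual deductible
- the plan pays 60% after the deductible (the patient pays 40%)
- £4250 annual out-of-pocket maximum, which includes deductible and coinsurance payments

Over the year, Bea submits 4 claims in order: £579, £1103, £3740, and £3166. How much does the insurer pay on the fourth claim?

Claim 1 (£579): fully absorbed by the deductible. Patient owes £579 (running OOP £579). Plan pays £579 − £579 = £0.
Claim 2 (£1103): fully absorbed by the deductible. Patient pays £1103; OOP now £1682. Insurer: £1103 − £1103 = £0.
Claim 3 (£3740): deductible takes £276, £3464 remains; coinsurance £3464 × 40% = £1385.60. Patient owes £1661.60 (running OOP £3343.60). Plan pays £3740 − £1661.60 = £2078.40.
Claim 4 (£3166): 40% coinsurance on £3166 = £1266.40. Adding that to £3343.60 gives £4610, past the £4250 cap; patient pays only £4250 − £3343.60 = £906.40. Plan pays £3166 − £906.40 = £2259.60.

£2259.60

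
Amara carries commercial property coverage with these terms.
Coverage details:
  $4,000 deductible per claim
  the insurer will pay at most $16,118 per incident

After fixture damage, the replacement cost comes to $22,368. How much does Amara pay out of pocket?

Less the $4,000 deductible: $22,368 − $4,000 = $18,368.
The $16,118 per-incident cap binds; insurer pays $16,118.
Business's share is the uncovered remainder: $22,368 − $16,118 = $6,250.

$6,250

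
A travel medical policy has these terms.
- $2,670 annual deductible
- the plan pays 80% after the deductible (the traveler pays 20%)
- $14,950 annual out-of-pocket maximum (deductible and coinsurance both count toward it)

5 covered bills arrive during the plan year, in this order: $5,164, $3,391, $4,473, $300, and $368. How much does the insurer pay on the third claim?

#1 ($5,164): $2,670 to deductible, leaving $2,494; traveler's 20% is $498.80. Cost to traveler: $3,168.80. OOP to date $3,168.80. Plan pays $5,164 − $3,168.80 = $1,995.20.
#2 ($3,391): 20% coinsurance on $3,391 = $678.20. Cost to traveler: $678.20. OOP to date $3,847. Insurer: $3,391 − $678.20 = $2,712.80.
#3 ($4,473): deductible met; 20% of $4,473 = $894.60. Traveler owes $894.60 (running OOP $4,741.60). Insurer: $4,473 − $894.60 = $3,578.40.

$3,578.40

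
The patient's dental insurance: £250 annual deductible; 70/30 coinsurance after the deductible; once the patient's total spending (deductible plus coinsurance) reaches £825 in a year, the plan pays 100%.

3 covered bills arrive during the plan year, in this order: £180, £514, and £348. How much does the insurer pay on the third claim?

£243.60

Bill 1, £180: all of it applies to the deductible. Patient owes £180 (running OOP £180). Plan pays £180 − £180 = £0.
Bill 2, £514: £70 finishes the deductible; £444 goes to coinsurance; 30% of £444 = £133.20. Cost to patient: £203.20. OOP to date £383.20. Insurer: £514 − £203.20 = £310.80.
Bill 3, £348: deductible already satisfied, so patient's share is 30% × £348 = £104.40. Patient pays £104.40; OOP now £487.60. Insurer: £348 − £104.40 = £243.60.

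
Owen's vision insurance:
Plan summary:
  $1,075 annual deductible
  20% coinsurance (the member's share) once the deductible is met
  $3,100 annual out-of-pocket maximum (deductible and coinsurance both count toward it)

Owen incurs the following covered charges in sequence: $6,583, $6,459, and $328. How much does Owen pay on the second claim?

$923.40

Claim 1 ($6,583): $1,075 to deductible, leaving $5,508; member's 20% is $1,101.60. Member pays $2,176.60; OOP now $2,176.60.
Claim 2 ($6,459): deductible met; 20% of $6,459 = $1,291.80. Adding that to $2,176.60 gives $3,468.40, past the $3,100 cap; member pays only $3,100 − $2,176.60 = $923.40.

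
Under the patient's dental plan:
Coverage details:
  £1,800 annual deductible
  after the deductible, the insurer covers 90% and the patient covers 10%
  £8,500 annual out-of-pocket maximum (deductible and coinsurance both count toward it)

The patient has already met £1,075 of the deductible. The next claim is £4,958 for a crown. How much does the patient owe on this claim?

£1,148.30

Remaining deductible: £1,800 − £1,075 = £725.
After the £725 deductible portion, £4,958 − £725 = £4,233 is subject to coinsurance.
10% of £4,233 = £423.30 falls to the patient.
So the patient owes £725 + £423.30 = £1,148.30 before any cap.
Cumulative spending £1,075 + £1,148.30 = £2,223.30 stays under the £8,500 maximum.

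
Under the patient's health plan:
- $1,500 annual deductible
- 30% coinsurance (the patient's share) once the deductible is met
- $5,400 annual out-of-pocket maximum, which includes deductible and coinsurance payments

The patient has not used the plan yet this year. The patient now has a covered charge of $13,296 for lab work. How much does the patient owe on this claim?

Deductible not yet touched, so the first $1,500 of the bill goes to the deductible.
That leaves $13,296 − $1,500 = $11,796 for coinsurance.
Coinsurance: $11,796 × 30% = $3,538.80.
Patient responsibility before any cap: $1,500 + $3,538.80 = $5,038.80.
Cumulative spending $0 + $5,038.80 = $5,038.80 stays under the $5,400 maximum.

$5,038.80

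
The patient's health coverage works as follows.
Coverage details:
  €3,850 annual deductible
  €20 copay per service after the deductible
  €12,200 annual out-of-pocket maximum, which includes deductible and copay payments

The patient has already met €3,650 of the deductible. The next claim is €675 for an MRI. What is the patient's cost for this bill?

€220

Deductible still to meet: €3,850 − €3,650 = €200.
After the €200 deductible portion, €675 − €200 = €475 is subject to the copay.
Copay on this service: €20.
Patient responsibility before any cap: €200 + €20 = €220.
Total out-of-pocket so far would be €3,650 + €220 = €3,870, below the €12,200 cap — no reduction.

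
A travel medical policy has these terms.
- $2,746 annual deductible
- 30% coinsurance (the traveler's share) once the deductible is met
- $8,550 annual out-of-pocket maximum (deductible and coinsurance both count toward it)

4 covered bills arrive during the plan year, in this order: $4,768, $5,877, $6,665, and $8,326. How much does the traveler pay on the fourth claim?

Claim 1 — $4,768: $2,746 to deductible, leaving $2,022; 30% of $2,022 = $606.60. Traveler pays $3,352.60; OOP now $3,352.60.
Claim 2 — $5,877: deductible already satisfied, so traveler's share is 30% × $5,877 = $1,763.10. Traveler owes $1,763.10 (running OOP $5,115.70).
Claim 3 — $6,665: deductible met; 30% of $6,665 = $1,999.50. Cost to traveler: $1,999.50. OOP to date $7,115.20.
Claim 4 — $8,326: 30% coinsurance on $8,326 = $2,497.80. OOP would hit $9,613 > $8,550, so the cap limits the traveler to $8,550 − $7,115.20 = $1,434.80.

$1,434.80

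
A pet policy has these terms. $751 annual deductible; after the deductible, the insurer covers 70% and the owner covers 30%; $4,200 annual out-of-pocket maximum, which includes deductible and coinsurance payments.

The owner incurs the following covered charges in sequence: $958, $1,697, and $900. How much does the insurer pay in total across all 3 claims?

Claim 1 — $958: deductible takes $751, $207 remains; 30% of $207 = $62.10. Cost to owner: $813.10. OOP to date $813.10. Plan pays $958 − $813.10 = $144.90.
Claim 2 — $1,697: deductible met; 30% of $1,697 = $509.10. Owner pays $509.10; OOP now $1,322.20. Insurer: $1,697 − $509.10 = $1,187.90.
Claim 3 — $900: deductible already satisfied, so owner's share is 30% × $900 = $270. Owner pays $270; OOP now $1,592.20. Plan pays $900 − $270 = $630.
Insurer total: $144.90 + $1,187.90 + $630 = $1,962.80.

$1,962.80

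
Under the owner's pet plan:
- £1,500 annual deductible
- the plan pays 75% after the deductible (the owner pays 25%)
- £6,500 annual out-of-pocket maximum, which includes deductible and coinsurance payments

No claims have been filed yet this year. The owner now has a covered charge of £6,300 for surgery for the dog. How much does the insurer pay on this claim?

The full £1,500 deductible is still open; £1,500 of this bill applies to it.
After the £1,500 deductible portion, £6,300 − £1,500 = £4,800 is subject to coinsurance.
25% of £4,800 = £1,200 falls to the owner.
Owner responsibility before any cap: £1,500 + £1,200 = £2,700.
Year-to-date out-of-pocket becomes £0 + £2,700 = £2,700, still under the £6,500 maximum, so no cap applies.
Insurer pays the balance: £6,300 − £2,700 = £3,600.

£3,600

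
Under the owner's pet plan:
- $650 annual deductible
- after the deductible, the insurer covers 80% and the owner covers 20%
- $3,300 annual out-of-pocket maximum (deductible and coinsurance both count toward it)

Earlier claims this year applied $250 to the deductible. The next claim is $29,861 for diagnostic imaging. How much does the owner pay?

Deductible still to meet: $650 − $250 = $400.
That leaves $29,861 − $400 = $29,461 for coinsurance.
20% of $29,461 = $5,892.20 falls to the owner.
So the owner owes $400 + $5,892.20 = $6,292.20 before any cap.
That would bring total out-of-pocket to $6,542.20, past the $3,300 cap. The owner is capped at $3,300 − $250 = $3,050 on this claim.

$3,050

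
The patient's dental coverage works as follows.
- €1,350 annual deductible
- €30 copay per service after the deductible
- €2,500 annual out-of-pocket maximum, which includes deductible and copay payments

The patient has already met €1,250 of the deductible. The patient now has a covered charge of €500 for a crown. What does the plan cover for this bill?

€370

Remaining deductible: €1,350 − €1,250 = €100.
That leaves €500 − €100 = €400 for the copay.
Copay on this service: €30.
So the patient owes €100 + €30 = €130 before any cap.
Total out-of-pocket so far would be €1,250 + €130 = €1,380, below the €2,500 cap — no reduction.
Insurer pays the balance: €500 − €130 = €370.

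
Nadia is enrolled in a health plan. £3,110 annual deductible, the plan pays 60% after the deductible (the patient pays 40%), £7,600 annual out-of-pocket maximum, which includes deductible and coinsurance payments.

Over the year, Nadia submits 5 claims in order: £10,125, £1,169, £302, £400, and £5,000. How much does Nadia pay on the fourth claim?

Claim 1 — £10,125: £3,110 to deductible, leaving £7,015; coinsurance £7,015 × 40% = £2,806. Patient owes £5,916 (running OOP £5,916).
Claim 2 — £1,169: 40% coinsurance on £1,169 = £467.60. Patient pays £467.60; OOP now £6,383.60.
Claim 3 — £302: deductible met; 40% of £302 = £120.80. Cost to patient: £120.80. OOP to date £6,504.40.
Claim 4 — £400: deductible met; 40% of £400 = £160. Patient owes £160 (running OOP £6,664.40).

£160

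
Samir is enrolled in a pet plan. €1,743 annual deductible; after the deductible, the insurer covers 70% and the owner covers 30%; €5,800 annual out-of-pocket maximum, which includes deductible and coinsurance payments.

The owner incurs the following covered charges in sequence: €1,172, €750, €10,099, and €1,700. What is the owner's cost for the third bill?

#1 (€1,172): all of it applies to the deductible. Cost to owner: €1,172. OOP to date €1,172.
#2 (€750): €571 finishes the deductible; €179 goes to coinsurance; 30% of €179 = €53.70. Cost to owner: €624.70. OOP to date €1,796.70.
#3 (€10,099): deductible already satisfied, so owner's share is 30% × €10,099 = €3,029.70. Owner pays €3,029.70; OOP now €4,826.40.

€3,029.70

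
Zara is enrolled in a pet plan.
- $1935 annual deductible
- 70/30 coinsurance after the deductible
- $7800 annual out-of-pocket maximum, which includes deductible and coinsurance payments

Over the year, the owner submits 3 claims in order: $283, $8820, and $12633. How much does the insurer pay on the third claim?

Claim 1 ($283): entire amount goes to the deductible. Cost to owner: $283. OOP to date $283. Plan pays $283 − $283 = $0.
Claim 2 ($8820): deductible takes $1652, $7168 remains; owner's 30% is $2150.40. Owner owes $3802.40 (running OOP $4085.40). Insurer: $8820 − $3802.40 = $5017.60.
Claim 3 ($12633): 30% coinsurance on $12633 = $3789.90. Adding that to $4085.40 gives $7875.30, past the $7800 cap; owner pays only $7800 − $4085.40 = $3714.60. Plan pays $12633 − $3714.60 = $8918.40.

$8918.40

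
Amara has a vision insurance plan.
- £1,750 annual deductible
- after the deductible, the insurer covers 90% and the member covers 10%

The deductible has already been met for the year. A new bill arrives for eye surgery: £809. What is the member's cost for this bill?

£80.90

The deductible is already satisfied, so the full bill goes to coinsurance.
Coinsurance: £809 × 10% = £80.90.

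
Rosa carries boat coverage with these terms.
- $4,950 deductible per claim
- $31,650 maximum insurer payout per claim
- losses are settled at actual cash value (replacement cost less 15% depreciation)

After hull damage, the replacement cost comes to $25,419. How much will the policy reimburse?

Actual cash value after 15% depreciation: $25,419 × 85% = $21,606.15.
After the deductible, $21,606.15 − $4,950 = $16,656.15 remains.
That's under the $31,650 cap, so the insurer reimburses the full $16,656.15.

$16,656.15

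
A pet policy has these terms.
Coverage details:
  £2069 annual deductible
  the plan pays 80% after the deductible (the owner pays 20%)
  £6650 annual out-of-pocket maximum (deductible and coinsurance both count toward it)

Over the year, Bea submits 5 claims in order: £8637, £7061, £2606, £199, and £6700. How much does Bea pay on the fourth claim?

Bill 1, £8637: £2069 to deductible, leaving £6568; coinsurance £6568 × 20% = £1313.60. Owner pays £3382.60; OOP now £3382.60.
Bill 2, £7061: 20% coinsurance on £7061 = £1412.20. Owner pays £1412.20; OOP now £4794.80.
Bill 3, £2606: 20% coinsurance on £2606 = £521.20. Cost to owner: £521.20. OOP to date £5316.
Bill 4, £199: deductible met; 20% of £199 = £39.80. Owner owes £39.80 (running OOP £5355.80).

£39.80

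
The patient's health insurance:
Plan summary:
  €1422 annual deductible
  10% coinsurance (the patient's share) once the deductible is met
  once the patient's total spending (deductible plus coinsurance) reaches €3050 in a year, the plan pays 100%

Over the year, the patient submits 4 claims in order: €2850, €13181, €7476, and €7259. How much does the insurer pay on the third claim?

#1 (€2850): deductible takes €1422, €1428 remains; patient's 10% is €142.80. Patient owes €1564.80 (running OOP €1564.80). Insurer: €2850 − €1564.80 = €1285.20.
#2 (€13181): deductible met; 10% of €13181 = €1318.10. Patient owes €1318.10 (running OOP €2882.90). Plan pays €13181 − €1318.10 = €11862.90.
#3 (€7476): deductible met; 10% of €7476 = €747.60. That would push OOP to €3630.50, over the €3050 cap, so patient pays €3050 − €2882.90 = €167.10. Plan pays €7476 − €167.10 = €7308.90.

€7308.90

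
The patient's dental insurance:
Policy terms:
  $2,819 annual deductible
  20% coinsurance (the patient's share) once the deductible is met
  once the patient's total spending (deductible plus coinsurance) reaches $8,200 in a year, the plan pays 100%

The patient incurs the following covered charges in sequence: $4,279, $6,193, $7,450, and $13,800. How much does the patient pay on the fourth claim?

$2,360.40

#1 ($4,279): $2,819 finishes the deductible; $1,460 goes to coinsurance; coinsurance $1,460 × 20% = $292. Patient pays $3,111; OOP now $3,111.
#2 ($6,193): 20% coinsurance on $6,193 = $1,238.60. Cost to patient: $1,238.60. OOP to date $4,349.60.
#3 ($7,450): deductible already satisfied, so patient's share is 20% × $7,450 = $1,490. Patient pays $1,490; OOP now $5,839.60.
#4 ($13,800): 20% coinsurance on $13,800 = $2,760. OOP would hit $8,599.60 > $8,200, so the cap limits the patient to $8,200 − $5,839.60 = $2,360.40.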